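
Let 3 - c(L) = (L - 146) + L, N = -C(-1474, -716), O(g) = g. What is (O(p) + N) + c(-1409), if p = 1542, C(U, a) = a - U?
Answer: 3751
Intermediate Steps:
N = -758 (N = -(-716 - 1*(-1474)) = -(-716 + 1474) = -1*758 = -758)
c(L) = 149 - 2*L (c(L) = 3 - ((L - 146) + L) = 3 - ((-146 + L) + L) = 3 - (-146 + 2*L) = 3 + (146 - 2*L) = 149 - 2*L)
(O(p) + N) + c(-1409) = (1542 - 758) + (149 - 2*(-1409)) = 784 + (149 + 2818) = 784 + 2967 = 3751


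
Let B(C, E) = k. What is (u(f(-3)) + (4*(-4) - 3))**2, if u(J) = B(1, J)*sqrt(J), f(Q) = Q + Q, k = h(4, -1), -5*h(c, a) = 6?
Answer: 8809/25 + 228*I*sqrt(6)/5 ≈ 352.36 + 111.7*I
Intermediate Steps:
h(c, a) = -6/5 (h(c, a) = -1/5*6 = -6/5)
k = -6/5 ≈ -1.2000
B(C, E) = -6/5
f(Q) = 2*Q
u(J) = -6*sqrt(J)/5
(u(f(-3)) + (4*(-4) - 3))**2 = (-6*I*sqrt(6)/5 + (4*(-4) - 3))**2 = (-6*I*sqrt(6)/5 + (-16 - 3))**2 = (-6*I*sqrt(6)/5 - 19)**2 = (-19 - 6*I*sqrt(6)/5)**2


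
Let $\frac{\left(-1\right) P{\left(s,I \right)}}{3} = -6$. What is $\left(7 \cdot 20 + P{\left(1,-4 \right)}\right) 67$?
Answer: $10586$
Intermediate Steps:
$P{\left(s,I \right)} = 18$ ($P{\left(s,I \right)} = \left(-3\right) \left(-6\right) = 18$)
$\left(7 \cdot 20 + P{\left(1,-4 \right)}\right) 67 = \left(7 \cdot 20 + 18\right) 67 = \left(140 + 18\right) 67 = 158 \cdot 67 = 10586$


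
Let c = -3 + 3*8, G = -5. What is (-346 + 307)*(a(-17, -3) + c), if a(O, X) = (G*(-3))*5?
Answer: -3744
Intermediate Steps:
a(O, X) = 75 (a(O, X) = -5*(-3)*5 = 15*5 = 75)
c = 21 (c = -3 + 24 = 21)
(-346 + 307)*(a(-17, -3) + c) = (-346 + 307)*(75 + 21) = -39*96 = -3744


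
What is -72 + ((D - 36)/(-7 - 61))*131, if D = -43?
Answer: 5453/68 ≈ 80.191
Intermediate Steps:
-72 + ((D - 36)/(-7 - 61))*131 = -72 + ((-43 - 36)/(-7 - 61))*131 = -72 - 79/(-68)*131 = -72 - 79*(-1/68)*131 = -72 + (79/68)*131 = -72 + 10349/68 = 5453/68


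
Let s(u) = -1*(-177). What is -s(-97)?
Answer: -177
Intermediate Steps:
s(u) = 177
-s(-97) = -1*177 = -177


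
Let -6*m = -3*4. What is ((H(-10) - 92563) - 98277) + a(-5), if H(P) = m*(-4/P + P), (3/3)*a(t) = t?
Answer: -954321/5 ≈ -1.9086e+5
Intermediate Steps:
a(t) = t
m = 2 (m = -(-1)*4/2 = -⅙*(-12) = 2)
H(P) = -8/P + 2*P (H(P) = 2*(-4/P + P) = 2*(P - 4/P) = -8/P + 2*P)
((H(-10) - 92563) - 98277) + a(-5) = (((-8/(-10) + 2*(-10)) - 92563) - 98277) - 5 = (((-8*(-⅒) - 20) - 92563) - 98277) - 5 = (((⅘ - 20) - 92563) - 98277) - 5 = ((-96/5 - 92563) - 98277) - 5 = (-462911/5 - 98277) - 5 = -954296/5 - 5 = -954321/5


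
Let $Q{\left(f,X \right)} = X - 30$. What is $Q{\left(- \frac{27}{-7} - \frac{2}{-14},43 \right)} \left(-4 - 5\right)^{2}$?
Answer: $1053$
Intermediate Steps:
$Q{\left(f,X \right)} = -30 + X$
$Q{\left(- \frac{27}{-7} - \frac{2}{-14},43 \right)} \left(-4 - 5\right)^{2} = \left(-30 + 43\right) \left(-4 - 5\right)^{2} = 13 \left(-9\right)^{2} = 13 \cdot 81 = 1053$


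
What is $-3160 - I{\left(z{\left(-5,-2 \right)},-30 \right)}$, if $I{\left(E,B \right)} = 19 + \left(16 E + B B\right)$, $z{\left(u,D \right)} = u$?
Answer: $-3999$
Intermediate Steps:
$I{\left(E,B \right)} = 19 + B^{2} + 16 E$ ($I{\left(E,B \right)} = 19 + \left(16 E + B^{2}\right) = 19 + \left(B^{2} + 16 E\right) = 19 + B^{2} + 16 E$)
$-3160 - I{\left(z{\left(-5,-2 \right)},-30 \right)} = -3160 - \left(19 + \left(-30\right)^{2} + 16 \left(-5\right)\right) = -3160 - \left(19 + 900 - 80\right) = -3160 - 839 = -3999$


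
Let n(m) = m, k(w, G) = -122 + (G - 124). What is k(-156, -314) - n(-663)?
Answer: 103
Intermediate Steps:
k(w, G) = -246 + G (k(w, G) = -122 + (-124 + G) = -246 + G)
k(-156, -314) - n(-663) = (-246 - 314) - 1*(-663) = -560 + 663 = 103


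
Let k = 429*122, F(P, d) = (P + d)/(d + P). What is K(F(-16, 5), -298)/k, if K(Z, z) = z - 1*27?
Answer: -25/4026 ≈ -0.0062096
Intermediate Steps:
F(P, d) = 1 (F(P, d) = (P + d)/(P + d) = 1)
K(Z, z) = -27 + z (K(Z, z) = z - 27 = -27 + z)
k = 52338
K(F(-16, 5), -298)/k = (-27 - 298)/52338 = -325*1/52338 = -25/4026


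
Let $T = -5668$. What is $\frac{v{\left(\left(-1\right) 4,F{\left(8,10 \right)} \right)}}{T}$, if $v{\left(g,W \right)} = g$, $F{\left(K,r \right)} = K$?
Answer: $\frac{1}{1417} \approx 0.00070572$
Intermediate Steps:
$\frac{v{\left(\left(-1\right) 4,F{\left(8,10 \right)} \right)}}{T} = \frac{\left(-1\right) 4}{-5668} = \left(-4\right) \left(- \frac{1}{5668}\right) = \frac{1}{1417}$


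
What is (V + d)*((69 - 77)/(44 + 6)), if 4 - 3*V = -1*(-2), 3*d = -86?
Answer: 112/25 ≈ 4.4800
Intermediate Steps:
d = -86/3 (d = (⅓)*(-86) = -86/3 ≈ -28.667)
V = ⅔ (V = 4/3 - (-1)*(-2)/3 = 4/3 - ⅓*2 = 4/3 - ⅔ = ⅔ ≈ 0.66667)
(V + d)*((69 - 77)/(44 + 6)) = (⅔ - 86/3)*((69 - 77)/(44 + 6)) = -(-224)/50 = -28*(-4/25) = 112/25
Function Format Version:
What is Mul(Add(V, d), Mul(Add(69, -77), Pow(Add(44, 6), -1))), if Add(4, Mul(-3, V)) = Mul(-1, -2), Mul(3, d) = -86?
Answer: Rational(112, 25) ≈ 4.4800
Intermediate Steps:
d = Rational(-86, 3) (d = Mul(Rational(1, 3), -86) = Rational(-86, 3) ≈ -28.667)
V = Rational(2, 3) (V = Add(Rational(4, 3), Mul(Rational(-1, 3), Mul(-1, -2))) = Add(Rational(4, 3), Mul(Rational(-1, 3), 2)) = Add(Rational(4, 3), Rational(-2, 3)) = Rational(2, 3) ≈ 0.66667)
Mul(Add(V, d), Mul(Add(69, -77), Pow(Add(44, 6), -1))) = Mul(Add(Rational(2, 3), Rational(-86, 3)), Mul(Add(69, -77), Pow(Add(44, 6), -1))) = Mul(-28, Mul(-8, Pow(50, -1))) = Mul(-28, Mul(-8, Rational(1, 50))) = Mul(-28, Rational(-4, 25)) = Rational(112, 25)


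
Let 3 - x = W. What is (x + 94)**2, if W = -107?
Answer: 41616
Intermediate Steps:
x = 110 (x = 3 - 1*(-107) = 3 + 107 = 110)
(x + 94)**2 = (110 + 94)**2 = 204**2 = 41616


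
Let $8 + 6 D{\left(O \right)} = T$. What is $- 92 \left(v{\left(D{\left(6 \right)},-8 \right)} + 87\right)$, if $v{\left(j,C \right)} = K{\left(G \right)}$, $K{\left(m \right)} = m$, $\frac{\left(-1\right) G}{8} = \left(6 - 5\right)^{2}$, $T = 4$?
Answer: $-7268$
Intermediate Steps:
$G = -8$ ($G = - 8 \left(6 - 5\right)^{2} = - 8 \cdot 1^{2} = \left(-8\right) 1 = -8$)
$D{\left(O \right)} = - \frac{2}{3}$ ($D{\left(O \right)} = - \frac{4}{3} + \frac{1}{6} \cdot 4 = - \frac{4}{3} + \frac{2}{3} = - \frac{2}{3}$)
$v{\left(j,C \right)} = -8$
$- 92 \left(v{\left(D{\left(6 \right)},-8 \right)} + 87\right) = - 92 \left(-8 + 87\right) = \left(-92\right) 79 = -7268$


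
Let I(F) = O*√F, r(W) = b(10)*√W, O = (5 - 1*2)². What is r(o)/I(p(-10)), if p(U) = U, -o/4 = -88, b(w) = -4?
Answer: 16*I*√55/45 ≈ 2.6369*I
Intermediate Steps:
o = 352 (o = -4*(-88) = 352)
O = 9 (O = (5 - 2)² = 3² = 9)
r(W) = -4*√W
I(F) = 9*√F
r(o)/I(p(-10)) = (-16*√22)/((9*√(-10))) = (-16*√22)/((9*(I*√10))) = (-16*√22)/((9*I*√10)) = (-16*√22)*(-I*√10/90) = 16*I*√55/45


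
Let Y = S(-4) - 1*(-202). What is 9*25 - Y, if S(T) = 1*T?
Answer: 27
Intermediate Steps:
S(T) = T
Y = 198 (Y = -4 - 1*(-202) = -4 + 202 = 198)
9*25 - Y = 9*25 - 1*198 = 225 - 198 = 27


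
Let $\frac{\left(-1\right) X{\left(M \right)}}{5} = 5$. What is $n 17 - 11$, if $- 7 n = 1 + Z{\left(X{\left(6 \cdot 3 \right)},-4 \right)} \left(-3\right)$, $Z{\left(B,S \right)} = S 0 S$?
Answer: $- \frac{94}{7} \approx -13.429$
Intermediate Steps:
$X{\left(M \right)} = -25$ ($X{\left(M \right)} = \left(-5\right) 5 = -25$)
$Z{\left(B,S \right)} = 0$ ($Z{\left(B,S \right)} = 0 S = 0$)
$n = - \frac{1}{7}$ ($n = - \frac{1 + 0 \left(-3\right)}{7} = - \frac{1 + 0}{7} = \left(- \frac{1}{7}\right) 1 = - \frac{1}{7} \approx -0.14286$)
$n 17 - 11 = \left(- \frac{1}{7}\right) 17 - 11 = - \frac{17}{7} - 11 = - \frac{94}{7}$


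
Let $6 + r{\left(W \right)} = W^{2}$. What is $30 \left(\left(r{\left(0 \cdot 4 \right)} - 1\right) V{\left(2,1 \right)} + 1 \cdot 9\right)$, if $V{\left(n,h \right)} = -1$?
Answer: $480$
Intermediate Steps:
$r{\left(W \right)} = -6 + W^{2}$
$30 \left(\left(r{\left(0 \cdot 4 \right)} - 1\right) V{\left(2,1 \right)} + 1 \cdot 9\right) = 30 \left(\left(\left(-6 + \left(0 \cdot 4\right)^{2}\right) - 1\right) \left(-1\right) + 1 \cdot 9\right) = 30 \left(\left(\left(-6 + 0^{2}\right) - 1\right) \left(-1\right) + 9\right) = 30 \left(\left(\left(-6 + 0\right) - 1\right) \left(-1\right) + 9\right) = 30 \left(\left(-6 - 1\right) \left(-1\right) + 9\right) = 30 \left(\left(-7\right) \left(-1\right) + 9\right) = 30 \left(7 + 9\right) = 30 \cdot 16 = 480$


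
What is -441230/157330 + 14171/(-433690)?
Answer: -19358656213/6823244770 ≈ -2.8372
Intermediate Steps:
-441230/157330 + 14171/(-433690) = -441230*1/157330 + 14171*(-1/433690) = -44123/15733 - 14171/433690 = -19358656213/6823244770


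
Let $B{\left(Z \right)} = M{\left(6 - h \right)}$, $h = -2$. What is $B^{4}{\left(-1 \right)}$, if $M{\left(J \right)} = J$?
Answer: $4096$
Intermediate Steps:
$B{\left(Z \right)} = 8$ ($B{\left(Z \right)} = 6 - -2 = 6 + 2 = 8$)
$B^{4}{\left(-1 \right)} = 8^{4} = 4096$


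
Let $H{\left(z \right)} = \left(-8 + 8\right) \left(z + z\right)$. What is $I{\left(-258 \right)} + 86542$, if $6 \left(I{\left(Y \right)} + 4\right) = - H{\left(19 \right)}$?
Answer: $86538$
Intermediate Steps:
$H{\left(z \right)} = 0$ ($H{\left(z \right)} = 0 \cdot 2 z = 0$)
$I{\left(Y \right)} = -4$ ($I{\left(Y \right)} = -4 + \frac{\left(-1\right) 0}{6} = -4 + \frac{1}{6} \cdot 0 = -4 + 0 = -4$)
$I{\left(-258 \right)} + 86542 = -4 + 86542 = 86538$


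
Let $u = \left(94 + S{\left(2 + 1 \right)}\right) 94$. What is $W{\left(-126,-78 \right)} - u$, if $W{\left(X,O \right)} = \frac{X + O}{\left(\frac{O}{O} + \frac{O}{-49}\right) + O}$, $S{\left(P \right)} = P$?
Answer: $- \frac{33681014}{3695} \approx -9115.3$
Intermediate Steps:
$u = 9118$ ($u = \left(94 + \left(2 + 1\right)\right) 94 = \left(94 + 3\right) 94 = 97 \cdot 94 = 9118$)
$W{\left(X,O \right)} = \frac{O + X}{1 + \frac{48 O}{49}}$ ($W{\left(X,O \right)} = \frac{O + X}{\left(1 + O \left(- \frac{1}{49}\right)\right) + O} = \frac{O + X}{\left(1 - \frac{O}{49}\right) + O} = \frac{O + X}{1 + \frac{48 O}{49}}$)
$W{\left(-126,-78 \right)} - u = \frac{49 \left(-78 - 126\right)}{49 + 48 \left(-78\right)} - 9118 = 49 \frac{1}{49 - 3744} \left(-204\right) - 9118 = 49 \frac{1}{-3695} \left(-204\right) - 9118 = 49 \left(- \frac{1}{3695}\right) \left(-204\right) - 9118 = \frac{9996}{3695} - 9118 = - \frac{33681014}{3695}$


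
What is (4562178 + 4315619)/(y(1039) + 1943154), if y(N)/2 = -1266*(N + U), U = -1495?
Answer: 8877797/3097746 ≈ 2.8659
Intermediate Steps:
y(N) = 3785340 - 2532*N (y(N) = 2*(-1266*(N - 1495)) = 2*(-1266*(-1495 + N)) = 2*(1892670 - 1266*N) = 3785340 - 2532*N)
(4562178 + 4315619)/(y(1039) + 1943154) = (4562178 + 4315619)/((3785340 - 2532*1039) + 1943154) = 8877797/((3785340 - 2630748) + 1943154) = 8877797/(1154592 + 1943154) = 8877797/3097746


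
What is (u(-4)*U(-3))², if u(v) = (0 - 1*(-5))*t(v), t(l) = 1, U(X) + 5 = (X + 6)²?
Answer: 400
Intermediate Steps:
U(X) = -5 + (6 + X)² (U(X) = -5 + (X + 6)² = -5 + (6 + X)²)
u(v) = 5 (u(v) = (0 - 1*(-5))*1 = (0 + 5)*1 = 5*1 = 5)
(u(-4)*U(-3))² = (5*(-5 + (6 - 3)²))² = (5*(-5 + 3²))² = (5*(-5 + 9))² = (5*4)² = 20² = 400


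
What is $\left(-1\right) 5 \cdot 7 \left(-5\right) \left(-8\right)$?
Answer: $-1400$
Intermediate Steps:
$\left(-1\right) 5 \cdot 7 \left(-5\right) \left(-8\right) = \left(-5\right) \left(-35\right) \left(-8\right) = 175 \left(-8\right) = -1400$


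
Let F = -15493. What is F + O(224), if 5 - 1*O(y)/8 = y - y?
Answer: -15453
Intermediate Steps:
O(y) = 40 (O(y) = 40 - 8*(y - y) = 40 - 8*0 = 40 + 0 = 40)
F + O(224) = -15493 + 40 = -15453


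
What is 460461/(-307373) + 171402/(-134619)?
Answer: -38223715435/13792748629 ≈ -2.7713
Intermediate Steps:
460461/(-307373) + 171402/(-134619) = 460461*(-1/307373) + 171402*(-1/134619) = -460461/307373 - 57134/44873 = -38223715435/13792748629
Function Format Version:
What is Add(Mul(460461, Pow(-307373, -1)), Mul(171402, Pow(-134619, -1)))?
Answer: Rational(-38223715435, 13792748629) ≈ -2.7713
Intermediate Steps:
Add(Mul(460461, Pow(-307373, -1)), Mul(171402, Pow(-134619, -1))) = Add(Mul(460461, Rational(-1, 307373)), Mul(171402, Rational(-1, 134619))) = Add(Rational(-460461, 307373), Rational(-57134, 44873)) = Rational(-38223715435, 13792748629)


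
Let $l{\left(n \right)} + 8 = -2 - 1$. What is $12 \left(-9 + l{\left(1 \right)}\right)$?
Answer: $-240$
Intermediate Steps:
$l{\left(n \right)} = -11$ ($l{\left(n \right)} = -8 - 3 = -11$)
$12 \left(-9 + l{\left(1 \right)}\right) = 12 \left(-9 - 11\right) = 12 \left(-20\right) = -240$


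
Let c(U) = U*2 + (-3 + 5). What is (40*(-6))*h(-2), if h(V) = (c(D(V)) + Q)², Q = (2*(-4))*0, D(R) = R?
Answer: -960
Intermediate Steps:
Q = 0 (Q = -8*0 = 0)
c(U) = 2 + 2*U (c(U) = 2*U + 2 = 2 + 2*U)
h(V) = (2 + 2*V)² (h(V) = ((2 + 2*V) + 0)² = (2 + 2*V)²)
(40*(-6))*h(-2) = (40*(-6))*(4*(1 - 2)²) = -960*(-1)² = -960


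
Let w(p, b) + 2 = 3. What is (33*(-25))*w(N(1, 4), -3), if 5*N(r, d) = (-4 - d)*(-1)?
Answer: -825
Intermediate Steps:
N(r, d) = 4/5 + d/5 (N(r, d) = ((-4 - d)*(-1))/5 = (4 + d)/5 = 4/5 + d/5)
w(p, b) = 1 (w(p, b) = -2 + 3 = 1)
(33*(-25))*w(N(1, 4), -3) = (33*(-25))*1 = -825*1 = -825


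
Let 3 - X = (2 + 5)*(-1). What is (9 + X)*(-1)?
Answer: -19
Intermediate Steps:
X = 10 (X = 3 - (2 + 5)*(-1) = 3 - 7*(-1) = 3 - 1*(-7) = 3 + 7 = 10)
(9 + X)*(-1) = (9 + 10)*(-1) = 19*(-1) = -19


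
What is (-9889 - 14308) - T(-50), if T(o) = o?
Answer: -24147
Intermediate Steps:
(-9889 - 14308) - T(-50) = (-9889 - 14308) - 1*(-50) = -24197 + 50 = -24147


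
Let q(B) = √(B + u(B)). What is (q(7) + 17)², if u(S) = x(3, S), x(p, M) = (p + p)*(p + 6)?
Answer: (17 + √61)² ≈ 615.55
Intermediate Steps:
x(p, M) = 2*p*(6 + p) (x(p, M) = (2*p)*(6 + p) = 2*p*(6 + p))
u(S) = 54 (u(S) = 2*3*(6 + 3) = 2*3*9 = 54)
q(B) = √(54 + B) (q(B) = √(B + 54) = √(54 + B))
(q(7) + 17)² = (√(54 + 7) + 17)² = (√61 + 17)² = (17 + √61)²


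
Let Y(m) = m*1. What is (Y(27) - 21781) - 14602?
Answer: -36356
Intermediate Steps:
Y(m) = m
(Y(27) - 21781) - 14602 = (27 - 21781) - 14602 = -21754 - 14602 = -36356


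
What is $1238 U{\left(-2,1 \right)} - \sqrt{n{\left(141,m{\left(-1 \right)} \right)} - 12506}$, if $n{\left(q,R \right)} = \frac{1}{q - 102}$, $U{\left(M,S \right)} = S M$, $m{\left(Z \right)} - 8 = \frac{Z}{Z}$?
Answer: $-2476 - \frac{i \sqrt{19021587}}{39} \approx -2476.0 - 111.83 i$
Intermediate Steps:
$m{\left(Z \right)} = 9$ ($m{\left(Z \right)} = 8 + \frac{Z}{Z} = 8 + 1 = 9$)
$U{\left(M,S \right)} = M S$
$n{\left(q,R \right)} = \frac{1}{-102 + q}$
$1238 U{\left(-2,1 \right)} - \sqrt{n{\left(141,m{\left(-1 \right)} \right)} - 12506} = 1238 \left(\left(-2\right) 1\right) - \sqrt{\frac{1}{-102 + 141} - 12506} = 1238 \left(-2\right) - \sqrt{\frac{1}{39} - 12506} = -2476 - \sqrt{\frac{1}{39} - 12506} = -2476 - \sqrt{- \frac{487733}{39}} = -2476 - \frac{i \sqrt{19021587}}{39}$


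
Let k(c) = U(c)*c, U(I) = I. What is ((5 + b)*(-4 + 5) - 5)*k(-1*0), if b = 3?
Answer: 0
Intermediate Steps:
k(c) = c² (k(c) = c*c = c²)
((5 + b)*(-4 + 5) - 5)*k(-1*0) = ((5 + 3)*(-4 + 5) - 5)*(-1*0)² = (8*1 - 5)*0² = (8 - 5)*0 = 3*0 = 0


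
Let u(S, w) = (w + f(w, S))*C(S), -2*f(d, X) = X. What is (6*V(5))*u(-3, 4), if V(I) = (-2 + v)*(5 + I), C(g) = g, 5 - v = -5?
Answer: -7920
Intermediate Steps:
v = 10 (v = 5 - 1*(-5) = 5 + 5 = 10)
f(d, X) = -X/2
u(S, w) = S*(w - S/2) (u(S, w) = (w - S/2)*S = S*(w - S/2))
V(I) = 40 + 8*I (V(I) = (-2 + 10)*(5 + I) = 8*(5 + I) = 40 + 8*I)
(6*V(5))*u(-3, 4) = (6*(40 + 8*5))*((½)*(-3)*(-1*(-3) + 2*4)) = (6*(40 + 40))*((½)*(-3)*(3 + 8)) = (6*80)*((½)*(-3)*11) = 480*(-33/2) = -7920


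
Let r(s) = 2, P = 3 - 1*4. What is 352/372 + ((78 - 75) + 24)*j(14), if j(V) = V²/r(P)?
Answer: 246166/93 ≈ 2646.9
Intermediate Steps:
P = -1 (P = 3 - 4 = -1)
j(V) = V²/2
352/372 + ((78 - 75) + 24)*j(14) = 352/372 + ((78 - 75) + 24)*((½)*14²) = 352*(1/372) + (3 + 24)*((½)*196) = 88/93 + 27*98 = 88/93 + 2646 = 246166/93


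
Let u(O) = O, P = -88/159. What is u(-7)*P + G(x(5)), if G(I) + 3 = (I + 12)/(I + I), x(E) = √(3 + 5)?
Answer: 437/318 + 3*√2/2 ≈ 3.4955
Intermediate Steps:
P = -88/159 (P = -88*1/159 = -88/159 ≈ -0.55346)
x(E) = 2*√2 (x(E) = √8 = 2*√2)
G(I) = -3 + (12 + I)/(2*I) (G(I) = -3 + (I + 12)/(I + I) = -3 + (12 + I)/((2*I)) = -3 + (12 + I)*(1/(2*I)) = -3 + (12 + I)/(2*I))
u(-7)*P + G(x(5)) = -7*(-88/159) + (-5/2 + 6/((2*√2))) = 616/159 + (-5/2 + 6*(√2/4)) = 616/159 + (-5/2 + 3*√2/2) = 437/318 + 3*√2/2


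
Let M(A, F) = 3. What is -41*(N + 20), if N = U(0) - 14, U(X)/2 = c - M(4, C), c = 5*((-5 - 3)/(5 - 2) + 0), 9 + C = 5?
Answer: 3280/3 ≈ 1093.3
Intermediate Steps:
C = -4 (C = -9 + 5 = -4)
c = -40/3 (c = 5*(-8/3 + 0) = 5*(-8/3) = -40/3 ≈ -13.333)
U(X) = -98/3 (U(X) = 2*(-40/3 - 1*3) = 2*(-40/3 - 3) = 2*(-49/3) = -98/3)
N = -140/3 (N = -98/3 - 14 = -140/3 ≈ -46.667)
-41*(N + 20) = -41*(-140/3 + 20) = -41*(-80/3) = 3280/3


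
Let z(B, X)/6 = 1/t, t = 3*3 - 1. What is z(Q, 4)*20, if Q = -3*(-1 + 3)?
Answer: 15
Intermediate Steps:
t = 8 (t = 9 - 1 = 8)
Q = -6 (Q = -3*2 = -6)
z(B, X) = ¾ (z(B, X) = 6/8 = 6*(⅛) = ¾)
z(Q, 4)*20 = (¾)*20 = 15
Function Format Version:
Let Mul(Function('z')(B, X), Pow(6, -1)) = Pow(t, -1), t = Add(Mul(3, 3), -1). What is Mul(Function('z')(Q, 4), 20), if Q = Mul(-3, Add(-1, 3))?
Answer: 15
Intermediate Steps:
t = 8 (t = Add(9, -1) = 8)
Q = -6 (Q = Mul(-3, 2) = -6)
Function('z')(B, X) = Rational(3, 4) (Function('z')(B, X) = Mul(6, Pow(8, -1)) = Mul(6, Rational(1, 8)) = Rational(3, 4))
Mul(Function('z')(Q, 4), 20) = Mul(Rational(3, 4), 20) = 15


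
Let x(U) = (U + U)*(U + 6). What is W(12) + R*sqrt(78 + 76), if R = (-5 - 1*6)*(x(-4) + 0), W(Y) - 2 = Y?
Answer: 14 + 176*sqrt(154) ≈ 2198.1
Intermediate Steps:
W(Y) = 2 + Y
x(U) = 2*U*(6 + U) (x(U) = (2*U)*(6 + U) = 2*U*(6 + U))
R = 176 (R = (-5 - 1*6)*(2*(-4)*(6 - 4) + 0) = (-5 - 6)*(2*(-4)*2 + 0) = -11*(-16 + 0) = -11*(-16) = 176)
W(12) + R*sqrt(78 + 76) = (2 + 12) + 176*sqrt(78 + 76) = 14 + 176*sqrt(154)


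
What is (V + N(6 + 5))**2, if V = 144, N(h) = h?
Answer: 24025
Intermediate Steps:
(V + N(6 + 5))**2 = (144 + (6 + 5))**2 = (144 + 11)**2 = 155**2 = 24025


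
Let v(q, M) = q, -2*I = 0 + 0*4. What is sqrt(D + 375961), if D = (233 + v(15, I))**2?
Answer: sqrt(437465) ≈ 661.41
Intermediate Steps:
I = 0 (I = -(0 + 0*4)/2 = -(0 + 0)/2 = -1/2*0 = 0)
D = 61504 (D = (233 + 15)**2 = 248**2 = 61504)
sqrt(D + 375961) = sqrt(61504 + 375961) = sqrt(437465)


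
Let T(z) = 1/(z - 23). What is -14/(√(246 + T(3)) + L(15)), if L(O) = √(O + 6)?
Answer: -140/(√24595 + 10*√21) ≈ -0.69083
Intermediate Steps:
L(O) = √(6 + O)
T(z) = 1/(-23 + z)
-14/(√(246 + T(3)) + L(15)) = -14/(√(246 + 1/(-23 + 3)) + √(6 + 15)) = -14/(√(246 + 1/(-20)) + √21) = -14/(√(246 - 1/20) + √21) = -14/(√(4919/20) + √21) = -14/(√24595/10 + √21) = -14/(√21 + √24595/10)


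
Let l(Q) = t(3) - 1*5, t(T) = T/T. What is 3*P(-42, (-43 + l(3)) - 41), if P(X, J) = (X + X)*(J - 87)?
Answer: 44100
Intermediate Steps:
t(T) = 1
l(Q) = -4 (l(Q) = 1 - 1*5 = 1 - 5 = -4)
P(X, J) = 2*X*(-87 + J) (P(X, J) = (2*X)*(-87 + J) = 2*X*(-87 + J))
3*P(-42, (-43 + l(3)) - 41) = 3*(2*(-42)*(-87 + ((-43 - 4) - 41))) = 3*(2*(-42)*(-87 + (-47 - 41))) = 3*(2*(-42)*(-87 - 88)) = 3*(2*(-42)*(-175)) = 3*14700 = 44100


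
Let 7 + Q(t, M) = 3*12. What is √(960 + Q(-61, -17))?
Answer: √989 ≈ 31.448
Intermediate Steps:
Q(t, M) = 29 (Q(t, M) = -7 + 3*12 = -7 + 36 = 29)
√(960 + Q(-61, -17)) = √(960 + 29) = √989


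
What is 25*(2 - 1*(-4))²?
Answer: 900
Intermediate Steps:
25*(2 - 1*(-4))² = 25*(2 + 4)² = 25*6² = 25*36 = 900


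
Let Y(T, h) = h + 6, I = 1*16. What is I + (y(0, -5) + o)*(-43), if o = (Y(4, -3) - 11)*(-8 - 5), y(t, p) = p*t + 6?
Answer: -4714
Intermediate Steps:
I = 16
y(t, p) = 6 + p*t
Y(T, h) = 6 + h
o = 104 (o = ((6 - 3) - 11)*(-8 - 5) = (3 - 11)*(-13) = -8*(-13) = 104)
I + (y(0, -5) + o)*(-43) = 16 + ((6 - 5*0) + 104)*(-43) = 16 + ((6 + 0) + 104)*(-43) = 16 + (6 + 104)*(-43) = 16 + 110*(-43) = 16 - 4730 = -4714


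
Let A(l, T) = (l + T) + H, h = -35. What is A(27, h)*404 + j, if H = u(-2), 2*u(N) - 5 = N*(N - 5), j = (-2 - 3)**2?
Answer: 631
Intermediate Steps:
j = 25 (j = (-5)**2 = 25)
u(N) = 5/2 + N*(-5 + N)/2 (u(N) = 5/2 + (N*(N - 5))/2 = 5/2 + (N*(-5 + N))/2 = 5/2 + N*(-5 + N)/2)
H = 19/2 (H = 5/2 + (1/2)*(-2)**2 - 5/2*(-2) = 5/2 + (1/2)*4 + 5 = 5/2 + 2 + 5 = 19/2 ≈ 9.5000)
A(l, T) = 19/2 + T + l (A(l, T) = (l + T) + 19/2 = (T + l) + 19/2 = 19/2 + T + l)
A(27, h)*404 + j = (19/2 - 35 + 27)*404 + 25 = (3/2)*404 + 25 = 606 + 25 = 631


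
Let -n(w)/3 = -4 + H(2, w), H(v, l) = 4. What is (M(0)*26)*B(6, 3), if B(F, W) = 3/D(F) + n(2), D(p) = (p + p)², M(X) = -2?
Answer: -13/12 ≈ -1.0833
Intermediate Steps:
D(p) = 4*p² (D(p) = (2*p)² = 4*p²)
n(w) = 0 (n(w) = -3*(-4 + 4) = -3*0 = 0)
B(F, W) = 3/(4*F²) (B(F, W) = 3/((4*F²)) + 0 = 3*(1/(4*F²)) + 0 = 3/(4*F²) + 0 = 3/(4*F²))
(M(0)*26)*B(6, 3) = (-2*26)*((¾)/6²) = -39/36 = -52*1/48 = -13/12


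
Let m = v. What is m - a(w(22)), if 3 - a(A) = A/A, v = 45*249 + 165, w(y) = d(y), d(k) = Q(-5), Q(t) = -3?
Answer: 11368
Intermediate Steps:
d(k) = -3
w(y) = -3
v = 11370 (v = 11205 + 165 = 11370)
a(A) = 2 (a(A) = 3 - A/A = 3 - 1*1 = 3 - 1 = 2)
m = 11370
m - a(w(22)) = 11370 - 1*2 = 11370 - 2 = 11368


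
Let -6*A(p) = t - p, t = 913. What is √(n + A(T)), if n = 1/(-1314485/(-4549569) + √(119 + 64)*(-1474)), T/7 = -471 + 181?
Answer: √(-132883831120168069967327215666582826836715402358 - 1004348778505998307081953417892846331928*√183)/16459497202371803485126 ≈ 22.147*I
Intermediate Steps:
T = -2030 (T = 7*(-471 + 181) = 7*(-290) = -2030)
A(p) = -913/6 + p/6 (A(p) = -(913 - p)/6 = -913/6 + p/6)
n = 1/(1314485/4549569 - 1474*√183) (n = 1/(-1314485*(-1/4549569) + √183*(-1474)) = 1/(1314485/4549569 - 1474*√183) ≈ -5.0151e-5)
√(n + A(T)) = √((-5980340206965/8229748601185901742563 - 30509704098411714*√183/8229748601185901742563) + (-913/6 + (⅙)*(-2030))) = √((-5980340206965/8229748601185901742563 - 30509704098411714*√183/8229748601185901742563) + (-913/6 - 1015/3)) = √((-5980340206965/8229748601185901742563 - 30509704098411714*√183/8229748601185901742563) - 981/2) = √(-8073383377775330289868233/16459497202371803485126 - 30509704098411714*√183/8229748601185901742563)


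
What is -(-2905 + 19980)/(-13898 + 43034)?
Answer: -17075/29136 ≈ -0.58604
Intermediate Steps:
-(-2905 + 19980)/(-13898 + 43034) = -17075/29136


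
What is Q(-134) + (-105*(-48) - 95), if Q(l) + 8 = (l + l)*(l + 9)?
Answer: 38437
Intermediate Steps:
Q(l) = -8 + 2*l*(9 + l) (Q(l) = -8 + (l + l)*(l + 9) = -8 + (2*l)*(9 + l) = -8 + 2*l*(9 + l))
Q(-134) + (-105*(-48) - 95) = (-8 + 2*(-134)**2 + 18*(-134)) + (-105*(-48) - 95) = (-8 + 2*17956 - 2412) + (5040 - 95) = (-8 + 35912 - 2412) + 4945 = 33492 + 4945 = 38437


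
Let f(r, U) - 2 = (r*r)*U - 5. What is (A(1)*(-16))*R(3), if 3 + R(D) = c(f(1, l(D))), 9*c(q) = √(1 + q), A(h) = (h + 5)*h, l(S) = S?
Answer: 832/3 ≈ 277.33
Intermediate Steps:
A(h) = h*(5 + h) (A(h) = (5 + h)*h = h*(5 + h))
f(r, U) = -3 + U*r² (f(r, U) = 2 + ((r*r)*U - 5) = 2 + (r²*U - 5) = 2 + (U*r² - 5) = 2 + (-5 + U*r²) = -3 + U*r²)
c(q) = √(1 + q)/9
R(D) = -3 + √(-2 + D)/9 (R(D) = -3 + √(1 + (-3 + D*1²))/9 = -3 + √(1 + (-3 + D*1))/9 = -3 + √(1 + (-3 + D))/9 = -3 + √(-2 + D)/9)
(A(1)*(-16))*R(3) = ((1*(5 + 1))*(-16))*(-3 + √(-2 + 3)/9) = ((1*6)*(-16))*(-3 + √1/9) = (6*(-16))*(-3 + (⅑)*1) = -96*(-3 + ⅑) = -96*(-26/9) = 832/3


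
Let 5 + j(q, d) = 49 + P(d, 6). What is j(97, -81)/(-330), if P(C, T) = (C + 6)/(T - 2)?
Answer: -101/1320 ≈ -0.076515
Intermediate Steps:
P(C, T) = (6 + C)/(-2 + T)
j(q, d) = 91/2 + d/4 (j(q, d) = -5 + (49 + (6 + d)/(-2 + 6)) = -5 + (49 + (6 + d)/4) = -5 + (49 + (3/2 + d/4)) = -5 + (101/2 + d/4) = 91/2 + d/4)
j(97, -81)/(-330) = (91/2 + (1/4)*(-81))/(-330) = (91/2 - 81/4)*(-1/330) = (101/4)*(-1/330) = -101/1320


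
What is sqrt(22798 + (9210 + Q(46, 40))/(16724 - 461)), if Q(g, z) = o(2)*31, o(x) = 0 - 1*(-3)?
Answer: sqrt(669987130839)/5421 ≈ 150.99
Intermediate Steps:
o(x) = 3 (o(x) = 0 + 3 = 3)
Q(g, z) = 93 (Q(g, z) = 3*31 = 93)
sqrt(22798 + (9210 + Q(46, 40))/(16724 - 461)) = sqrt(22798 + (9210 + 93)/(16724 - 461)) = sqrt(22798 + 9303/16263) = sqrt(22798 + 9303*(1/16263)) = sqrt(22798 + 3101/5421) = sqrt(123591059/5421) = sqrt(669987130839)/5421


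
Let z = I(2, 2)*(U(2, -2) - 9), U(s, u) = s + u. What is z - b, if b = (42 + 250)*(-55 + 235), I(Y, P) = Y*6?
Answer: -52668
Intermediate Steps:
I(Y, P) = 6*Y
z = -108 (z = (6*2)*((2 - 2) - 9) = 12*(0 - 9) = 12*(-9) = -108)
b = 52560 (b = 292*180 = 52560)
z - b = -108 - 1*52560 = -108 - 52560 = -52668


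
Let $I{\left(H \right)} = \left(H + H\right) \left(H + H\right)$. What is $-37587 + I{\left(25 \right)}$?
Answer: $-35087$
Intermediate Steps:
$I{\left(H \right)} = 4 H^{2}$ ($I{\left(H \right)} = 2 H 2 H = 4 H^{2}$)
$-37587 + I{\left(25 \right)} = -37587 + 4 \cdot 25^{2} = -37587 + 4 \cdot 625 = -37587 + 2500 = -35087$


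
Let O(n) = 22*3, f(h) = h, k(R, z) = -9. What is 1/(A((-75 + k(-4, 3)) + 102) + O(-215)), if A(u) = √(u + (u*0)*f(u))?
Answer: 11/723 - √2/1446 ≈ 0.014236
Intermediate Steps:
A(u) = √u (A(u) = √(u + (u*0)*u) = √(u + 0*u) = √(u + 0) = √u)
O(n) = 66
1/(A((-75 + k(-4, 3)) + 102) + O(-215)) = 1/(√((-75 - 9) + 102) + 66) = 1/(√(-84 + 102) + 66) = 1/(√18 + 66) = 1/(3*√2 + 66) = 1/(66 + 3*√2)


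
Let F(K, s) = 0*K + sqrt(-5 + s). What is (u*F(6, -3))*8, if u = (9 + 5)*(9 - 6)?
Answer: 672*I*sqrt(2) ≈ 950.35*I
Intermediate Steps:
F(K, s) = sqrt(-5 + s) (F(K, s) = 0 + sqrt(-5 + s) = sqrt(-5 + s))
u = 42 (u = 14*3 = 42)
(u*F(6, -3))*8 = (42*sqrt(-5 - 3))*8 = (42*sqrt(-8))*8 = (42*(2*I*sqrt(2)))*8 = (84*I*sqrt(2))*8 = 672*I*sqrt(2)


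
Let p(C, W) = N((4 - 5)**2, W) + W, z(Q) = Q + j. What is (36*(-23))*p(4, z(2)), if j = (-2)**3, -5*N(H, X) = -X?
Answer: 29808/5 ≈ 5961.6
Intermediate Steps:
N(H, X) = X/5 (N(H, X) = -(-1)*X/5 = X/5)
j = -8
z(Q) = -8 + Q (z(Q) = Q - 8 = -8 + Q)
p(C, W) = 6*W/5 (p(C, W) = W/5 + W = 6*W/5)
(36*(-23))*p(4, z(2)) = (36*(-23))*(6*(-8 + 2)/5) = -4968*(-6)/5 = -828*(-36/5) = 29808/5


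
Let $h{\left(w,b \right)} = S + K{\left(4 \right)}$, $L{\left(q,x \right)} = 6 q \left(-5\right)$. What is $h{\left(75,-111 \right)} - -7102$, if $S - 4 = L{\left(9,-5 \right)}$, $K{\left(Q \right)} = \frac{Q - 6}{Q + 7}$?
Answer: $\frac{75194}{11} \approx 6835.8$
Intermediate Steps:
$K{\left(Q \right)} = \frac{-6 + Q}{7 + Q}$
$L{\left(q,x \right)} = - 30 q$
$S = -266$ ($S = 4 - 270 = -266$)
$h{\left(w,b \right)} = - \frac{2928}{11}$ ($h{\left(w,b \right)} = -266 + \frac{-6 + 4}{7 + 4} = -266 + \frac{1}{11} \left(-2\right) = -266 - \frac{2}{11} = - \frac{2928}{11}$)
$h{\left(75,-111 \right)} - -7102 = - \frac{2928}{11} - -7102 = - \frac{2928}{11} + 7102 = \frac{75194}{11}$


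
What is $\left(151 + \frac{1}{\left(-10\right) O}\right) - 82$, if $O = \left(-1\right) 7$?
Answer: $\frac{4831}{70} \approx 69.014$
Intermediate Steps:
$O = -7$
$\left(151 + \frac{1}{\left(-10\right) O}\right) - 82 = \left(151 + \frac{1}{\left(-10\right) \left(-7\right)}\right) - 82 = \left(151 + \frac{1}{70}\right) - 82 = \frac{10571}{70} - 82 = \frac{4831}{70}$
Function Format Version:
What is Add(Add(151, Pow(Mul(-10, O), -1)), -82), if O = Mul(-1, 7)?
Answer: Rational(4831, 70) ≈ 69.014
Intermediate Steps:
O = -7
Add(Add(151, Pow(Mul(-10, O), -1)), -82) = Add(Add(151, Pow(Mul(-10, -7), -1)), -82) = Add(Add(151, Pow(70, -1)), -82) = Add(Add(151, Rational(1, 70)), -82) = Add(Rational(10571, 70), -82) = Rational(4831, 70)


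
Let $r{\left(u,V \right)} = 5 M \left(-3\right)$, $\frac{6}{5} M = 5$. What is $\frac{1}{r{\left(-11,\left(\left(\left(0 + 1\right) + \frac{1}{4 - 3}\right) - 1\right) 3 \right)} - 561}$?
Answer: $- \frac{2}{1247} \approx -0.0016038$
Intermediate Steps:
$M = \frac{25}{6}$ ($M = \frac{5}{6} \cdot 5 = \frac{25}{6} \approx 4.1667$)
$r{\left(u,V \right)} = - \frac{125}{2}$ ($r{\left(u,V \right)} = 5 \cdot \frac{25}{6} \left(-3\right) = \frac{125}{6} \left(-3\right) = - \frac{125}{2}$)
$\frac{1}{r{\left(-11,\left(\left(\left(0 + 1\right) + \frac{1}{4 - 3}\right) - 1\right) 3 \right)} - 561} = \frac{1}{- \frac{125}{2} - 561} = \frac{1}{- \frac{1247}{2}} = - \frac{2}{1247}$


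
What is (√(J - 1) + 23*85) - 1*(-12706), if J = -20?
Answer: 14661 + I*√21 ≈ 14661.0 + 4.5826*I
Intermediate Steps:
(√(J - 1) + 23*85) - 1*(-12706) = (√(-20 - 1) + 23*85) - 1*(-12706) = (√(-21) + 1955) + 12706 = (I*√21 + 1955) + 12706 = (1955 + I*√21) + 12706 = 14661 + I*√21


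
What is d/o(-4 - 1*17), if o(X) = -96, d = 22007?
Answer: -22007/96 ≈ -229.24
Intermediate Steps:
d/o(-4 - 1*17) = 22007/(-96) = 22007*(-1/96) = -22007/96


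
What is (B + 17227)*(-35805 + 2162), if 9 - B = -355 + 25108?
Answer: 252894431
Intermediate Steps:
B = -24744 (B = 9 - (-355 + 25108) = 9 - 1*24753 = 9 - 24753 = -24744)
(B + 17227)*(-35805 + 2162) = (-24744 + 17227)*(-35805 + 2162) = -7517*(-33643) = 252894431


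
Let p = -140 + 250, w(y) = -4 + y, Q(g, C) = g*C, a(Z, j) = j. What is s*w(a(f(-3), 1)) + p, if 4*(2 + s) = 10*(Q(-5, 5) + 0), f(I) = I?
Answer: 607/2 ≈ 303.50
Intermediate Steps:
Q(g, C) = C*g
p = 110
s = -129/2 (s = -2 + (10*(5*(-5) + 0))/4 = -2 + (10*(-25 + 0))/4 = -2 + (10*(-25))/4 = -2 + (¼)*(-250) = -2 - 125/2 = -129/2 ≈ -64.500)
s*w(a(f(-3), 1)) + p = -129*(-4 + 1)/2 + 110 = -129/2*(-3) + 110 = 387/2 + 110 = 607/2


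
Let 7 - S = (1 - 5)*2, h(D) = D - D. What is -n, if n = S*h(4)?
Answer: 0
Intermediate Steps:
h(D) = 0
S = 15 (S = 7 - (1 - 5)*2 = 7 - (-4)*2 = 7 - 1*(-8) = 7 + 8 = 15)
n = 0 (n = 15*0 = 0)
-n = -1*0 = 0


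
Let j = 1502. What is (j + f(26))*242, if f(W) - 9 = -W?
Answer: 359370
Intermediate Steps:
f(W) = 9 - W
(j + f(26))*242 = (1502 + (9 - 1*26))*242 = (1502 + (9 - 26))*242 = (1502 - 17)*242 = 1485*242 = 359370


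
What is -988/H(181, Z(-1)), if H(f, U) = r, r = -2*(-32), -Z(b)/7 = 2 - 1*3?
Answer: -247/16 ≈ -15.438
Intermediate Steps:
Z(b) = 7 (Z(b) = -7*(2 - 1*3) = -7*(2 - 3) = -7*(-1) = 7)
r = 64
H(f, U) = 64
-988/H(181, Z(-1)) = -988/64 = -988*1/64 = -247/16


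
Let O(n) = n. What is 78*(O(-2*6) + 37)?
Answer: 1950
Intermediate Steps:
78*(O(-2*6) + 37) = 78*(-2*6 + 37) = 78*(-12 + 37) = 78*25 = 1950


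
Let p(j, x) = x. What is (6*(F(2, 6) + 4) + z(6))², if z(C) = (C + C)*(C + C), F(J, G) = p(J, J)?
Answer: 32400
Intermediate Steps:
F(J, G) = J
z(C) = 4*C² (z(C) = (2*C)*(2*C) = 4*C²)
(6*(F(2, 6) + 4) + z(6))² = (6*(2 + 4) + 4*6²)² = (6*6 + 4*36)² = (36 + 144)² = 180² = 32400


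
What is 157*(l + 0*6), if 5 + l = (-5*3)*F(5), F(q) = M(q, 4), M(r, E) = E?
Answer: -10205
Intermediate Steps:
F(q) = 4
l = -65 (l = -5 - 5*3*4 = -5 - 15*4 = -5 - 60 = -65)
157*(l + 0*6) = 157*(-65 + 0*6) = 157*(-65 + 0) = 157*(-65) = -10205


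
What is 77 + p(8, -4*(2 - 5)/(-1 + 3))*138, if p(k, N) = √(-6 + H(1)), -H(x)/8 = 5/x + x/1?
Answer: 77 + 414*I*√6 ≈ 77.0 + 1014.1*I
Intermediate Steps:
H(x) = -40/x - 8*x (H(x) = -8*(5/x + x/1) = -8*(5/x + x*1) = -8*(5/x + x) = -8*(x + 5/x) = -40/x - 8*x)
p(k, N) = 3*I*√6 (p(k, N) = √(-6 + (-40/1 - 8*1)) = √(-6 + (-40*1 - 8)) = √(-6 + (-40 - 8)) = √(-6 - 48) = √(-54) = 3*I*√6)
77 + p(8, -4*(2 - 5)/(-1 + 3))*138 = 77 + (3*I*√6)*138 = 77 + 414*I*√6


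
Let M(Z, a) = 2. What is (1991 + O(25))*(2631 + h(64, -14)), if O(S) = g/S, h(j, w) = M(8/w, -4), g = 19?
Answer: 131107602/25 ≈ 5.2443e+6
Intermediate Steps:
h(j, w) = 2
O(S) = 19/S
(1991 + O(25))*(2631 + h(64, -14)) = (1991 + 19/25)*(2631 + 2) = (1991 + 19*(1/25))*2633 = (1991 + 19/25)*2633 = (49794/25)*2633 = 131107602/25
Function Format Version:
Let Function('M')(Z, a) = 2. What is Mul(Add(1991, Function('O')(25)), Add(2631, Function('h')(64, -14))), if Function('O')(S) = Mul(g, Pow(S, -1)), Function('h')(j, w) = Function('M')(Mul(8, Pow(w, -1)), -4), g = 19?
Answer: Rational(131107602, 25) ≈ 5.2443e+6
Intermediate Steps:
Function('h')(j, w) = 2
Function('O')(S) = Mul(19, Pow(S, -1))
Mul(Add(1991, Function('O')(25)), Add(2631, Function('h')(64, -14))) = Mul(Add(1991, Mul(19, Pow(25, -1))), Add(2631, 2)) = Mul(Add(1991, Mul(19, Rational(1, 25))), 2633) = Mul(Add(1991, Rational(19, 25)), 2633) = Mul(Rational(49794, 25), 2633) = Rational(131107602, 25)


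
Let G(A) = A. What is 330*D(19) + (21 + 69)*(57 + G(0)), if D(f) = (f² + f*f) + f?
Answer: 249660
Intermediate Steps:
D(f) = f + 2*f² (D(f) = (f² + f²) + f = 2*f² + f = f + 2*f²)
330*D(19) + (21 + 69)*(57 + G(0)) = 330*(19*(1 + 2*19)) + (21 + 69)*(57 + 0) = 330*(19*(1 + 38)) + 90*57 = 330*(19*39) + 5130 = 330*741 + 5130 = 244530 + 5130 = 249660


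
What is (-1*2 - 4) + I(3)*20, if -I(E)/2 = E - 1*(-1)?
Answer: -166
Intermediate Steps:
I(E) = -2 - 2*E (I(E) = -2*(E - 1*(-1)) = -2*(E + 1) = -2*(1 + E) = -2 - 2*E)
(-1*2 - 4) + I(3)*20 = (-1*2 - 4) + (-2 - 2*3)*20 = (-2 - 4) + (-2 - 6)*20 = -6 - 8*20 = -6 - 160 = -166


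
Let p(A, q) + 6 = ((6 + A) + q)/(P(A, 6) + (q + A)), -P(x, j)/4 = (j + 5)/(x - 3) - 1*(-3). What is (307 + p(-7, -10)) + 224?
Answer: 64630/123 ≈ 525.45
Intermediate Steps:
P(x, j) = -12 - 4*(5 + j)/(-3 + x) (P(x, j) = -4*((j + 5)/(x - 3) - 1*(-3)) = -4*((5 + j)/(-3 + x) + 3) = -4*(3 + (5 + j)/(-3 + x)) = -12 - 4*(5 + j)/(-3 + x))
p(A, q) = -6 + (6 + A + q)/(A + q + 4*(-2 - 3*A)/(-3 + A)) (p(A, q) = -6 + ((6 + A) + q)/(4*(4 - 1*6 - 3*A)/(-3 + A) + (q + A)) = -6 + (6 + A + q)/(4*(4 - 6 - 3*A)/(-3 + A) + (A + q)) = -6 + (6 + A + q)/(4*(-2 - 3*A)/(-3 + A) + (A + q)) = -6 + (6 + A + q)/(A + q + 4*(-2 - 3*A)/(-3 + A)))
(307 + p(-7, -10)) + 224 = (307 + (48 + 72*(-7) - (-3 - 7)*(-6 + 5*(-7) + 5*(-10)))/(-8 - 12*(-7) + (-3 - 7)*(-7 - 10))) + 224 = (307 + (48 - 504 - 1*(-10)*(-6 - 35 - 50))/(-8 + 84 - 10*(-17))) + 224 = (307 + (48 - 504 - 1*(-10)*(-91))/(-8 + 84 + 170)) + 224 = (307 + (48 - 504 - 910)/246) + 224 = (307 + (1/246)*(-1366)) + 224 = (307 - 683/123) + 224 = 37078/123 + 224 = 64630/123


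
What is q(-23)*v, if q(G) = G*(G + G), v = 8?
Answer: 8464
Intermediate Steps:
q(G) = 2*G² (q(G) = G*(2*G) = 2*G²)
q(-23)*v = (2*(-23)²)*8 = (2*529)*8 = 1058*8 = 8464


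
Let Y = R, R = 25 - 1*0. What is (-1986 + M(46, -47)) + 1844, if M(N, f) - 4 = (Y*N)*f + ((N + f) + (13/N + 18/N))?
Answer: -2492663/46 ≈ -54188.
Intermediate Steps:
R = 25 (R = 25 + 0 = 25)
Y = 25
M(N, f) = 4 + N + f + 31/N + 25*N*f (M(N, f) = 4 + ((25*N)*f + ((N + f) + (13/N + 18/N))) = 4 + (25*N*f + ((N + f) + 31/N)) = 4 + (25*N*f + (N + f + 31/N)) = 4 + (N + f + 31/N + 25*N*f) = 4 + N + f + 31/N + 25*N*f)
(-1986 + M(46, -47)) + 1844 = (-1986 + (4 + 46 - 47 + 31/46 + 25*46*(-47))) + 1844 = (-1986 + (4 + 46 - 47 + 31*(1/46) - 54050)) + 1844 = (-1986 + (4 + 46 - 47 + 31/46 - 54050)) + 1844 = (-1986 - 2486131/46) + 1844 = -2577487/46 + 1844 = -2492663/46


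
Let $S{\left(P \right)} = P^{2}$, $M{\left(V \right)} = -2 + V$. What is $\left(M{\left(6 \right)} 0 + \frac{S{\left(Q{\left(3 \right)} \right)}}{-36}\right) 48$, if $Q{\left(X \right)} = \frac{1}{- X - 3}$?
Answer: $- \frac{1}{27} \approx -0.037037$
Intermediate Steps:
$Q{\left(X \right)} = \frac{1}{-3 - X}$
$\left(M{\left(6 \right)} 0 + \frac{S{\left(Q{\left(3 \right)} \right)}}{-36}\right) 48 = \left(\left(-2 + 6\right) 0 + \frac{\left(- \frac{1}{3 + 3}\right)^{2}}{-36}\right) 48 = \left(4 \cdot 0 + \left(- \frac{1}{6}\right)^{2} \left(- \frac{1}{36}\right)\right) 48 = \left(0 + \left(\left(-1\right) \frac{1}{6}\right)^{2} \left(- \frac{1}{36}\right)\right) 48 = \left(0 + \left(- \frac{1}{6}\right)^{2} \left(- \frac{1}{36}\right)\right) 48 = \left(0 + \frac{1}{36} \left(- \frac{1}{36}\right)\right) 48 = \left(0 - \frac{1}{1296}\right) 48 = \left(- \frac{1}{1296}\right) 48 = - \frac{1}{27}$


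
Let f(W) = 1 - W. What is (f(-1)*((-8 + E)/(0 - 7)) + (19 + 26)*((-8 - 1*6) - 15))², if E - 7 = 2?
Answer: 83484769/49 ≈ 1.7038e+6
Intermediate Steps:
E = 9 (E = 7 + 2 = 9)
(f(-1)*((-8 + E)/(0 - 7)) + (19 + 26)*((-8 - 1*6) - 15))² = ((1 - 1*(-1))*((-8 + 9)/(0 - 7)) + (19 + 26)*((-8 - 1*6) - 15))² = ((1 + 1)*(1/(-7)) + 45*((-8 - 6) - 15))² = (2*(1*(-⅐)) + 45*(-14 - 15))² = (2*(-⅐) + 45*(-29))² = (-2/7 - 1305)² = (-9137/7)² = 83484769/49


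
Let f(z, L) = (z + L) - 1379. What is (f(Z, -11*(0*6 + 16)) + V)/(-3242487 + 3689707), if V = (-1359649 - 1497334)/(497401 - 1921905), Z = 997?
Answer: -792016249/637066678880 ≈ -0.0012432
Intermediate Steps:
f(z, L) = -1379 + L + z (f(z, L) = (L + z) - 1379 = -1379 + L + z)
V = 2856983/1424504 (V = -2856983/(-1424504) = -2856983*(-1/1424504) = 2856983/1424504 ≈ 2.0056)
(f(Z, -11*(0*6 + 16)) + V)/(-3242487 + 3689707) = ((-1379 - 11*(0*6 + 16) + 997) + 2856983/1424504)/(-3242487 + 3689707) = ((-1379 - 11*(0 + 16) + 997) + 2856983/1424504)/447220 = ((-1379 - 11*16 + 997) + 2856983/1424504)*(1/447220) = ((-1379 - 176 + 997) + 2856983/1424504)*(1/447220) = (-558 + 2856983/1424504)*(1/447220) = -792016249/1424504*1/447220 = -792016249/637066678880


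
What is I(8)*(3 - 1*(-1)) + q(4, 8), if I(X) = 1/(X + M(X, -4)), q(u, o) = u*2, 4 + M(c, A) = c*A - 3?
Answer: 244/31 ≈ 7.8710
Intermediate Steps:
M(c, A) = -7 + A*c (M(c, A) = -4 + (c*A - 3) = -4 + (A*c - 3) = -4 + (-3 + A*c) = -7 + A*c)
q(u, o) = 2*u
I(X) = 1/(-7 - 3*X) (I(X) = 1/(X + (-7 - 4*X)) = 1/(-7 - 3*X))
I(8)*(3 - 1*(-1)) + q(4, 8) = (-1/(7 + 3*8))*(3 - 1*(-1)) + 2*4 = (-1/(7 + 24))*(3 + 1) + 8 = -1/31*4 + 8 = -4/31 + 8 = 244/31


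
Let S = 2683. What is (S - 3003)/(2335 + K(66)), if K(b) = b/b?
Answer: -10/73 ≈ -0.13699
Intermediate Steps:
K(b) = 1
(S - 3003)/(2335 + K(66)) = (2683 - 3003)/(2335 + 1) = -320/2336 = -320*1/2336 = -10/73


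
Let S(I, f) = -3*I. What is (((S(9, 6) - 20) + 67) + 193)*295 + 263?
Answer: 63098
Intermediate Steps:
(((S(9, 6) - 20) + 67) + 193)*295 + 263 = (((-3*9 - 20) + 67) + 193)*295 + 263 = (((-27 - 20) + 67) + 193)*295 + 263 = ((-47 + 67) + 193)*295 + 263 = (20 + 193)*295 + 263 = 213*295 + 263 = 62835 + 263 = 63098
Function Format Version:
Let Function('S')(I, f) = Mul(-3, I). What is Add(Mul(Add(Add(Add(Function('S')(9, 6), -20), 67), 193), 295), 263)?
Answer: 63098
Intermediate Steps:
Add(Mul(Add(Add(Add(Function('S')(9, 6), -20), 67), 193), 295), 263) = Add(Mul(Add(Add(Add(Mul(-3, 9), -20), 67), 193), 295), 263) = Add(Mul(Add(Add(Add(-27, -20), 67), 193), 295), 263) = Add(Mul(Add(Add(-47, 67), 193), 295), 263) = Add(Mul(Add(20, 193), 295), 263) = Add(Mul(213, 295), 263) = Add(62835, 263) = 63098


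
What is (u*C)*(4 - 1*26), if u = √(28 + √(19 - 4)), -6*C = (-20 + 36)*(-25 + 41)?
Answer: 2816*√(28 + √15)/3 ≈ 5299.4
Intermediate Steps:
C = -128/3 (C = -(-20 + 36)*(-25 + 41)/6 = -8*16/3 = -⅙*256 = -128/3 ≈ -42.667)
u = √(28 + √15) ≈ 5.6456
(u*C)*(4 - 1*26) = (√(28 + √15)*(-128/3))*(4 - 1*26) = (-128*√(28 + √15)/3)*(4 - 26) = -128*√(28 + √15)/3*(-22) = 2816*√(28 + √15)/3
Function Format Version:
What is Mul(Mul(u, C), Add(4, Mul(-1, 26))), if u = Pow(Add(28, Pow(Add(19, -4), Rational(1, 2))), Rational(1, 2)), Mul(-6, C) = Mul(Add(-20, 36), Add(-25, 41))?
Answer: Mul(Rational(2816, 3), Pow(Add(28, Pow(15, Rational(1, 2))), Rational(1, 2))) ≈ 5299.4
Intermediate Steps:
C = Rational(-128, 3) (C = Mul(Rational(-1, 6), Mul(Add(-20, 36), Add(-25, 41))) = Mul(Rational(-1, 6), Mul(16, 16)) = Mul(Rational(-1, 6), 256) = Rational(-128, 3) ≈ -42.667)
u = Pow(Add(28, Pow(15, Rational(1, 2))), Rational(1, 2)) ≈ 5.6456
Mul(Mul(u, C), Add(4, Mul(-1, 26))) = Mul(Mul(Pow(Add(28, Pow(15, Rational(1, 2))), Rational(1, 2)), Rational(-128, 3)), Add(4, Mul(-1, 26))) = Mul(Mul(Rational(-128, 3), Pow(Add(28, Pow(15, Rational(1, 2))), Rational(1, 2))), Add(4, -26)) = Mul(Mul(Rational(-128, 3), Pow(Add(28, Pow(15, Rational(1, 2))), Rational(1, 2))), -22) = Mul(Rational(2816, 3), Pow(Add(28, Pow(15, Rational(1, 2))), Rational(1, 2)))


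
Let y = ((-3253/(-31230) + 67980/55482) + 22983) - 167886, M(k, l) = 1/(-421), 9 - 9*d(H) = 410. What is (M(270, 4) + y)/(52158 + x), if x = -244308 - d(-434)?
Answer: 17616853276984229/23355792652900610 ≈ 0.75428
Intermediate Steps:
d(H) = -401/9 (d(H) = 1 - 1/9*410 = 1 - 410/9 = -401/9)
M(k, l) = -1/421
y = -41845256504039/288783810 (y = ((-3253*(-1/31230) + 67980*(1/55482)) + 22983) - 167886 = ((3253/31230 + 11330/9247) + 22983) - 167886 = (383916391/288783810 + 22983) - 167886 = 6637502221621/288783810 - 167886 = -41845256504039/288783810 ≈ -1.4490e+5)
x = -2198371/9 (x = -244308 - 1*(-401/9) = -244308 + 401/9 = -2198371/9 ≈ -2.4426e+5)
(M(270, 4) + y)/(52158 + x) = (-1/421 - 41845256504039/288783810)/(52158 - 2198371/9) = -17616853276984229/(121577984010*(-1728949/9)) = -17616853276984229/121577984010*(-9/1728949) = 17616853276984229/23355792652900610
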